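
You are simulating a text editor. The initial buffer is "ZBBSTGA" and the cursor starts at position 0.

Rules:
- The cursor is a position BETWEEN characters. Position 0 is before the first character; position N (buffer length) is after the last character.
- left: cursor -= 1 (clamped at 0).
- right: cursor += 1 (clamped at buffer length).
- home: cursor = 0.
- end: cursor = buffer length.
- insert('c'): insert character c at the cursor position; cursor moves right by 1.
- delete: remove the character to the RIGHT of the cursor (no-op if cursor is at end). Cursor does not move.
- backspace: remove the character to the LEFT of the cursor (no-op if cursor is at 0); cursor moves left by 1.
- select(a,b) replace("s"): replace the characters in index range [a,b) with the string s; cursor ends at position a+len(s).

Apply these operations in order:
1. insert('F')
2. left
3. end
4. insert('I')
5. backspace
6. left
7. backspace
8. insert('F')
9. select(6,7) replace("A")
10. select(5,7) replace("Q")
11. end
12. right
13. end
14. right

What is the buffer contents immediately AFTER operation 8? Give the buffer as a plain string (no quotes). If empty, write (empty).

After op 1 (insert('F')): buf='FZBBSTGA' cursor=1
After op 2 (left): buf='FZBBSTGA' cursor=0
After op 3 (end): buf='FZBBSTGA' cursor=8
After op 4 (insert('I')): buf='FZBBSTGAI' cursor=9
After op 5 (backspace): buf='FZBBSTGA' cursor=8
After op 6 (left): buf='FZBBSTGA' cursor=7
After op 7 (backspace): buf='FZBBSTA' cursor=6
After op 8 (insert('F')): buf='FZBBSTFA' cursor=7

Answer: FZBBSTFA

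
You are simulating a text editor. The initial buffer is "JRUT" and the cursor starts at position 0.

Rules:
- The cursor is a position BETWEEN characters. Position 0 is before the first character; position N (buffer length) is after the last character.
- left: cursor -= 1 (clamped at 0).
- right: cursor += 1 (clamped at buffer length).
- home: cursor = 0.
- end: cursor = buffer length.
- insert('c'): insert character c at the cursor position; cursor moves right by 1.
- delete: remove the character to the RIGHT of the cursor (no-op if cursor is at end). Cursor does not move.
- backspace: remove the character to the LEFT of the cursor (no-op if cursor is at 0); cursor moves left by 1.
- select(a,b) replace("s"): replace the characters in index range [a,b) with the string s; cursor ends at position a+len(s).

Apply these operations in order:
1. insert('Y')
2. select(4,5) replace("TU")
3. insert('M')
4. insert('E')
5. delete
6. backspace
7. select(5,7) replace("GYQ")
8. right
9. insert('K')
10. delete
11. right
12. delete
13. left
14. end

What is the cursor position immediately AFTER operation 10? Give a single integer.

Answer: 9

Derivation:
After op 1 (insert('Y')): buf='YJRUT' cursor=1
After op 2 (select(4,5) replace("TU")): buf='YJRUTU' cursor=6
After op 3 (insert('M')): buf='YJRUTUM' cursor=7
After op 4 (insert('E')): buf='YJRUTUME' cursor=8
After op 5 (delete): buf='YJRUTUME' cursor=8
After op 6 (backspace): buf='YJRUTUM' cursor=7
After op 7 (select(5,7) replace("GYQ")): buf='YJRUTGYQ' cursor=8
After op 8 (right): buf='YJRUTGYQ' cursor=8
After op 9 (insert('K')): buf='YJRUTGYQK' cursor=9
After op 10 (delete): buf='YJRUTGYQK' cursor=9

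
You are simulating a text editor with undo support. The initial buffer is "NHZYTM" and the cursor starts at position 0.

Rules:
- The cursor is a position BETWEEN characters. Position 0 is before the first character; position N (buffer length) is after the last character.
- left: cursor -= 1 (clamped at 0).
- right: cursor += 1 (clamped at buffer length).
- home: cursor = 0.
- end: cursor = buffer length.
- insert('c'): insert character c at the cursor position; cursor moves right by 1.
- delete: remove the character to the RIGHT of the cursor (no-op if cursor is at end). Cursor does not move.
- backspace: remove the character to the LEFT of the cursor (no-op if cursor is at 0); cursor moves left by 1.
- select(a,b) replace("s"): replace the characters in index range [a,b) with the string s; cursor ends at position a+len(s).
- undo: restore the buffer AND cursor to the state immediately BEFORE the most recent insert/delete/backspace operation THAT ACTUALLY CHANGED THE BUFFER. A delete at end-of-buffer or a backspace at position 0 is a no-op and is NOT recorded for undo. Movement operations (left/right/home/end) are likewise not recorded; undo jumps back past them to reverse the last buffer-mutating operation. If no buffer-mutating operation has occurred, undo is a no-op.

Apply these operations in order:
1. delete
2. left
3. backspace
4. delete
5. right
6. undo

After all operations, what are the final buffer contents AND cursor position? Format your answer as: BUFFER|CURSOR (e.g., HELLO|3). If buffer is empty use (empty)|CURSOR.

After op 1 (delete): buf='HZYTM' cursor=0
After op 2 (left): buf='HZYTM' cursor=0
After op 3 (backspace): buf='HZYTM' cursor=0
After op 4 (delete): buf='ZYTM' cursor=0
After op 5 (right): buf='ZYTM' cursor=1
After op 6 (undo): buf='HZYTM' cursor=0

Answer: HZYTM|0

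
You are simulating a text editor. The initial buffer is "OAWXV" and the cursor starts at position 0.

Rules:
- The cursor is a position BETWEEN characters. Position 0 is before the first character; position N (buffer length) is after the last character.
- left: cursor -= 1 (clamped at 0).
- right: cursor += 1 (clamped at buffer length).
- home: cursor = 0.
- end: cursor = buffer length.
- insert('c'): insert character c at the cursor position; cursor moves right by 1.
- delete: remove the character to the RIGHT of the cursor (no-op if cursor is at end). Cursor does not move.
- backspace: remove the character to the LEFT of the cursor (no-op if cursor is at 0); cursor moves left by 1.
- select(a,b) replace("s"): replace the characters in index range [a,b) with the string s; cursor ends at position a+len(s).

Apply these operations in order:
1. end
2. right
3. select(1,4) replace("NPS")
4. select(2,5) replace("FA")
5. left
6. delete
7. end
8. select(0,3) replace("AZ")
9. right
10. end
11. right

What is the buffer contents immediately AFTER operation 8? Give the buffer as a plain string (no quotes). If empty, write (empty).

After op 1 (end): buf='OAWXV' cursor=5
After op 2 (right): buf='OAWXV' cursor=5
After op 3 (select(1,4) replace("NPS")): buf='ONPSV' cursor=4
After op 4 (select(2,5) replace("FA")): buf='ONFA' cursor=4
After op 5 (left): buf='ONFA' cursor=3
After op 6 (delete): buf='ONF' cursor=3
After op 7 (end): buf='ONF' cursor=3
After op 8 (select(0,3) replace("AZ")): buf='AZ' cursor=2

Answer: AZ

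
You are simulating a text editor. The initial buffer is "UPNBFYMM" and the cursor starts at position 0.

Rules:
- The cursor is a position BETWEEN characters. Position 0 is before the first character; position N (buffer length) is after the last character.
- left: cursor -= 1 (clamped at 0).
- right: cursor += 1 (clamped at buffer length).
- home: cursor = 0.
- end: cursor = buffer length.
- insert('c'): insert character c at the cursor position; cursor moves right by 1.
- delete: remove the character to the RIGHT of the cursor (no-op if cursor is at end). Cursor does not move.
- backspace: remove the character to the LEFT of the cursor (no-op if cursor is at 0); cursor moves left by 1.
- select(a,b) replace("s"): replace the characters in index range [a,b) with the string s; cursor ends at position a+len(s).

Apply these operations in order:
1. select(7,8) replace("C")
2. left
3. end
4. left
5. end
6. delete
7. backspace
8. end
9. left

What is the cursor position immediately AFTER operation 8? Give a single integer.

After op 1 (select(7,8) replace("C")): buf='UPNBFYMC' cursor=8
After op 2 (left): buf='UPNBFYMC' cursor=7
After op 3 (end): buf='UPNBFYMC' cursor=8
After op 4 (left): buf='UPNBFYMC' cursor=7
After op 5 (end): buf='UPNBFYMC' cursor=8
After op 6 (delete): buf='UPNBFYMC' cursor=8
After op 7 (backspace): buf='UPNBFYM' cursor=7
After op 8 (end): buf='UPNBFYM' cursor=7

Answer: 7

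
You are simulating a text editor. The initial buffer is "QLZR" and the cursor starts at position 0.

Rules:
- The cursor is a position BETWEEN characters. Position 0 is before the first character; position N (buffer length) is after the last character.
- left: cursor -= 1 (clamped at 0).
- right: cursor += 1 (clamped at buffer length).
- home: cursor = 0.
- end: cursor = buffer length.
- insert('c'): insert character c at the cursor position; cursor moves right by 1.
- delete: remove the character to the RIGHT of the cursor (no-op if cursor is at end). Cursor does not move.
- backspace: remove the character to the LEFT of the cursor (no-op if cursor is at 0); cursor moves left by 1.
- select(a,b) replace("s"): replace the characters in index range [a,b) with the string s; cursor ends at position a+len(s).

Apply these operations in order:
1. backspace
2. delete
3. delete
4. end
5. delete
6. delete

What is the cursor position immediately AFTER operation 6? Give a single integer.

Answer: 2

Derivation:
After op 1 (backspace): buf='QLZR' cursor=0
After op 2 (delete): buf='LZR' cursor=0
After op 3 (delete): buf='ZR' cursor=0
After op 4 (end): buf='ZR' cursor=2
After op 5 (delete): buf='ZR' cursor=2
After op 6 (delete): buf='ZR' cursor=2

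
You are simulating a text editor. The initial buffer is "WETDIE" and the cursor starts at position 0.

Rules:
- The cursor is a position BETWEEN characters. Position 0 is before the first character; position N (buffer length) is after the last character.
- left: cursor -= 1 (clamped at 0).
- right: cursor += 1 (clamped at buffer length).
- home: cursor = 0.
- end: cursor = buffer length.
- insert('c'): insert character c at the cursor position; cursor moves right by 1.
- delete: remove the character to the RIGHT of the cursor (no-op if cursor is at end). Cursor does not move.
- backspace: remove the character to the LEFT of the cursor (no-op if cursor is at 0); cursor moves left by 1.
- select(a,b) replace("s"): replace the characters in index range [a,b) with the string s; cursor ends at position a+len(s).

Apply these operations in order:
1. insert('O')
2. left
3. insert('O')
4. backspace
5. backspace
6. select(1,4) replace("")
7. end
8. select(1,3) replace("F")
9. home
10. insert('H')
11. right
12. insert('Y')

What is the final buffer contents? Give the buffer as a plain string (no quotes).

After op 1 (insert('O')): buf='OWETDIE' cursor=1
After op 2 (left): buf='OWETDIE' cursor=0
After op 3 (insert('O')): buf='OOWETDIE' cursor=1
After op 4 (backspace): buf='OWETDIE' cursor=0
After op 5 (backspace): buf='OWETDIE' cursor=0
After op 6 (select(1,4) replace("")): buf='ODIE' cursor=1
After op 7 (end): buf='ODIE' cursor=4
After op 8 (select(1,3) replace("F")): buf='OFE' cursor=2
After op 9 (home): buf='OFE' cursor=0
After op 10 (insert('H')): buf='HOFE' cursor=1
After op 11 (right): buf='HOFE' cursor=2
After op 12 (insert('Y')): buf='HOYFE' cursor=3

Answer: HOYFE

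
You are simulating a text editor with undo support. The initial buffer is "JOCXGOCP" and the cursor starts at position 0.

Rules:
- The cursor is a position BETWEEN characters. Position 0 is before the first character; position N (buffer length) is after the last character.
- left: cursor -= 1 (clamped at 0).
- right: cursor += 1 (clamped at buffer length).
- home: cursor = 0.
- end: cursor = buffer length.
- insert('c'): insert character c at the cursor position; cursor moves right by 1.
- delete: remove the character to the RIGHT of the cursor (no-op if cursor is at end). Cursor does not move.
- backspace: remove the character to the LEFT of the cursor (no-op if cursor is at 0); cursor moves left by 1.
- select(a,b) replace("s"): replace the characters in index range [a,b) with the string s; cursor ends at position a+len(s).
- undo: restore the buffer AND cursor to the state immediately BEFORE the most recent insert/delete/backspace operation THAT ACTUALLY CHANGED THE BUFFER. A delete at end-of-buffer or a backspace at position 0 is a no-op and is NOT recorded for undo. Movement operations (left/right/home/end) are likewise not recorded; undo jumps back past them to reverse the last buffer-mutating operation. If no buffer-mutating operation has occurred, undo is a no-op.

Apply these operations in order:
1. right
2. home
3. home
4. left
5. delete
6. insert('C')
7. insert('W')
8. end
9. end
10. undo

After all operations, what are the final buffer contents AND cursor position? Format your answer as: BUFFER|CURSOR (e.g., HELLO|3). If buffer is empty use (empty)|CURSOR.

Answer: COCXGOCP|1

Derivation:
After op 1 (right): buf='JOCXGOCP' cursor=1
After op 2 (home): buf='JOCXGOCP' cursor=0
After op 3 (home): buf='JOCXGOCP' cursor=0
After op 4 (left): buf='JOCXGOCP' cursor=0
After op 5 (delete): buf='OCXGOCP' cursor=0
After op 6 (insert('C')): buf='COCXGOCP' cursor=1
After op 7 (insert('W')): buf='CWOCXGOCP' cursor=2
After op 8 (end): buf='CWOCXGOCP' cursor=9
After op 9 (end): buf='CWOCXGOCP' cursor=9
After op 10 (undo): buf='COCXGOCP' cursor=1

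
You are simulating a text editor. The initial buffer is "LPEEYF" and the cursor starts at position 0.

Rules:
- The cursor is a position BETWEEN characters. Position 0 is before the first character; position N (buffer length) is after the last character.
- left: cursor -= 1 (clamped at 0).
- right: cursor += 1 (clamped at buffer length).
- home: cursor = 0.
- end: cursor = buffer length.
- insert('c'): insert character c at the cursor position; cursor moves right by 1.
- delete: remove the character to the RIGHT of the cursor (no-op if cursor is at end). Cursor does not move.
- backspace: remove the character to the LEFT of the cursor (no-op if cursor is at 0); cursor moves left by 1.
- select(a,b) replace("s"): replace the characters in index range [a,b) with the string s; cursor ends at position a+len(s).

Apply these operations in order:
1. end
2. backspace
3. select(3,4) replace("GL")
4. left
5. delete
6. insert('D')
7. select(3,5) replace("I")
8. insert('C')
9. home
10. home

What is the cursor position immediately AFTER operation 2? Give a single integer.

After op 1 (end): buf='LPEEYF' cursor=6
After op 2 (backspace): buf='LPEEY' cursor=5

Answer: 5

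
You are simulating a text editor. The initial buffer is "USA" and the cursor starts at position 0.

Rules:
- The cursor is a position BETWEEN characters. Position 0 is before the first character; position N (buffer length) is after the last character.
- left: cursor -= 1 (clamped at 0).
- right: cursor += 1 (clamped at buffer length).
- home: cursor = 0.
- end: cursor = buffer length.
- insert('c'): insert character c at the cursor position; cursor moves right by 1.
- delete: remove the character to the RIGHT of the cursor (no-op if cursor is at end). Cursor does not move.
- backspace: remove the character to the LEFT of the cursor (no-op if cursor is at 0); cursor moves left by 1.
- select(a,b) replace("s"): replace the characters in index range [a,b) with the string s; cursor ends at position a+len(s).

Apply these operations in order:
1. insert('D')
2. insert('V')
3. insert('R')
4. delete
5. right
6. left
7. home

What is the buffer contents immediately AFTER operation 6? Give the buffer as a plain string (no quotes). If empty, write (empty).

Answer: DVRSA

Derivation:
After op 1 (insert('D')): buf='DUSA' cursor=1
After op 2 (insert('V')): buf='DVUSA' cursor=2
After op 3 (insert('R')): buf='DVRUSA' cursor=3
After op 4 (delete): buf='DVRSA' cursor=3
After op 5 (right): buf='DVRSA' cursor=4
After op 6 (left): buf='DVRSA' cursor=3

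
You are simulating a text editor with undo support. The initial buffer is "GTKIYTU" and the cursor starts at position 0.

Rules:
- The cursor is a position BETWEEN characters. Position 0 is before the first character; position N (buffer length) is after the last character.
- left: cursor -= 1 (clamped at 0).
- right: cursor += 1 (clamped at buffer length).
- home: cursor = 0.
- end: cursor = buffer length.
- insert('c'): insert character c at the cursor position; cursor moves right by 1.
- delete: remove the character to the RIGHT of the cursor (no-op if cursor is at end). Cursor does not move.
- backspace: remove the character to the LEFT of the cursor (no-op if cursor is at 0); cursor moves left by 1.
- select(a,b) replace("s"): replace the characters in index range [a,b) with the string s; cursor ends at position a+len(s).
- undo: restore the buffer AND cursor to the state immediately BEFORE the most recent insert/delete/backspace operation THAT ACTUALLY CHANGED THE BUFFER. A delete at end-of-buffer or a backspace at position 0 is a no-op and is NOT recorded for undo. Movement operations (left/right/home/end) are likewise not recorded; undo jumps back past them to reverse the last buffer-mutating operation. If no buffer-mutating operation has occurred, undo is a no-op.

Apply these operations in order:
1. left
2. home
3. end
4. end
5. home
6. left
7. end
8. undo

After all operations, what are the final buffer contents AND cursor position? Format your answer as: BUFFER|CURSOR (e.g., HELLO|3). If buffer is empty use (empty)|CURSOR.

Answer: GTKIYTU|7

Derivation:
After op 1 (left): buf='GTKIYTU' cursor=0
After op 2 (home): buf='GTKIYTU' cursor=0
After op 3 (end): buf='GTKIYTU' cursor=7
After op 4 (end): buf='GTKIYTU' cursor=7
After op 5 (home): buf='GTKIYTU' cursor=0
After op 6 (left): buf='GTKIYTU' cursor=0
After op 7 (end): buf='GTKIYTU' cursor=7
After op 8 (undo): buf='GTKIYTU' cursor=7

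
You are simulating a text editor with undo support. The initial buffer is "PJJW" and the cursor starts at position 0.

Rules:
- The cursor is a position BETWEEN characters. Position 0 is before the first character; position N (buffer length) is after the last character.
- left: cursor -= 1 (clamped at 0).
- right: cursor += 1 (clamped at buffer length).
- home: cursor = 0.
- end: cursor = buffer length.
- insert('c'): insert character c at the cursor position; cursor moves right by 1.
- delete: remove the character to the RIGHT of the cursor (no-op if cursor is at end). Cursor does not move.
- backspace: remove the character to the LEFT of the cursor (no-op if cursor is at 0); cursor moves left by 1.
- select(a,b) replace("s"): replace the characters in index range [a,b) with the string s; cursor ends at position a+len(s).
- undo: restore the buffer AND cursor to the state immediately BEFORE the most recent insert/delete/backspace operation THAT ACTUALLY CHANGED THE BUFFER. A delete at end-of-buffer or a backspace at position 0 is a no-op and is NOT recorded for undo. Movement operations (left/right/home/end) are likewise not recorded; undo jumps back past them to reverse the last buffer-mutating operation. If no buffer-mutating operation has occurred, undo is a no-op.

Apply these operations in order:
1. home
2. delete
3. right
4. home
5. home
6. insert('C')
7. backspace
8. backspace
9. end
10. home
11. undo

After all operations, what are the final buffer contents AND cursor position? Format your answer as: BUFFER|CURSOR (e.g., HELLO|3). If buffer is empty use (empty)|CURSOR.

Answer: CJJW|1

Derivation:
After op 1 (home): buf='PJJW' cursor=0
After op 2 (delete): buf='JJW' cursor=0
After op 3 (right): buf='JJW' cursor=1
After op 4 (home): buf='JJW' cursor=0
After op 5 (home): buf='JJW' cursor=0
After op 6 (insert('C')): buf='CJJW' cursor=1
After op 7 (backspace): buf='JJW' cursor=0
After op 8 (backspace): buf='JJW' cursor=0
After op 9 (end): buf='JJW' cursor=3
After op 10 (home): buf='JJW' cursor=0
After op 11 (undo): buf='CJJW' cursor=1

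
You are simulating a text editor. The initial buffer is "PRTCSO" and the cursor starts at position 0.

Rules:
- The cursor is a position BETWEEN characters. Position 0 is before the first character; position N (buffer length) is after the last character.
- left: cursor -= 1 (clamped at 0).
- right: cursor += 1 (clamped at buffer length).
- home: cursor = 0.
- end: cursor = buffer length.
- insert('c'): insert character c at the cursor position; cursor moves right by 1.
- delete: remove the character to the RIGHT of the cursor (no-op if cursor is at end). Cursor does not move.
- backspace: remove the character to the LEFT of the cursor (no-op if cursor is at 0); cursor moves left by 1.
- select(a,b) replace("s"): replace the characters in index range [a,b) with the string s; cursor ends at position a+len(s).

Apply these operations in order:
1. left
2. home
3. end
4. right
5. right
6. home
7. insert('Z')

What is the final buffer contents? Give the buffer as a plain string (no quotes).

After op 1 (left): buf='PRTCSO' cursor=0
After op 2 (home): buf='PRTCSO' cursor=0
After op 3 (end): buf='PRTCSO' cursor=6
After op 4 (right): buf='PRTCSO' cursor=6
After op 5 (right): buf='PRTCSO' cursor=6
After op 6 (home): buf='PRTCSO' cursor=0
After op 7 (insert('Z')): buf='ZPRTCSO' cursor=1

Answer: ZPRTCSO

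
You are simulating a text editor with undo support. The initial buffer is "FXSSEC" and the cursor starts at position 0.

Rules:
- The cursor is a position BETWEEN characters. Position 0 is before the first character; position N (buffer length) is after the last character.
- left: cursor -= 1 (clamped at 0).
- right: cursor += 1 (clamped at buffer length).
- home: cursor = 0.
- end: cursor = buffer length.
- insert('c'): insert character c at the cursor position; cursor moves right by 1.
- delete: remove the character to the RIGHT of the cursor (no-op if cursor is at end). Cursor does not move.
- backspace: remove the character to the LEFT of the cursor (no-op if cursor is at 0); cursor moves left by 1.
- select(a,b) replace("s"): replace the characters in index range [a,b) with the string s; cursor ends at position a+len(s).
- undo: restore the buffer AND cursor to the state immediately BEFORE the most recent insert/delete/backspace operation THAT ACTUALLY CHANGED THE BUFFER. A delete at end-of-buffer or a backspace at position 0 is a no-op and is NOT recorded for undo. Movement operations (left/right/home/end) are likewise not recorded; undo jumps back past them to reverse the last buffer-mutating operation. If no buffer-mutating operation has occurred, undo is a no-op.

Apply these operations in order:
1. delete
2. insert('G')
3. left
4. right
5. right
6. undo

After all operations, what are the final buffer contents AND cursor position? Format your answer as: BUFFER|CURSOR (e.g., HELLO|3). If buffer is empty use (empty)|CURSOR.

Answer: XSSEC|0

Derivation:
After op 1 (delete): buf='XSSEC' cursor=0
After op 2 (insert('G')): buf='GXSSEC' cursor=1
After op 3 (left): buf='GXSSEC' cursor=0
After op 4 (right): buf='GXSSEC' cursor=1
After op 5 (right): buf='GXSSEC' cursor=2
After op 6 (undo): buf='XSSEC' cursor=0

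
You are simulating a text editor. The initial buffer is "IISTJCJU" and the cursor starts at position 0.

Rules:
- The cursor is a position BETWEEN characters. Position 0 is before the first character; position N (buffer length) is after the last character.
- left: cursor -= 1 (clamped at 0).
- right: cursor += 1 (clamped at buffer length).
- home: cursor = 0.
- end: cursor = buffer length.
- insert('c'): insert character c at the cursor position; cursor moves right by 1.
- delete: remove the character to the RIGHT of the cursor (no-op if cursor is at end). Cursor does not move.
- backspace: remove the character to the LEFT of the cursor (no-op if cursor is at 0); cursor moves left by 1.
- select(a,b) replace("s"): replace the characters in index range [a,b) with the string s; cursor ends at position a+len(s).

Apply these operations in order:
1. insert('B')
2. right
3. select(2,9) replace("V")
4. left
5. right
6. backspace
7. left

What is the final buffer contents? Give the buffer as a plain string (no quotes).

Answer: BI

Derivation:
After op 1 (insert('B')): buf='BIISTJCJU' cursor=1
After op 2 (right): buf='BIISTJCJU' cursor=2
After op 3 (select(2,9) replace("V")): buf='BIV' cursor=3
After op 4 (left): buf='BIV' cursor=2
After op 5 (right): buf='BIV' cursor=3
After op 6 (backspace): buf='BI' cursor=2
After op 7 (left): buf='BI' cursor=1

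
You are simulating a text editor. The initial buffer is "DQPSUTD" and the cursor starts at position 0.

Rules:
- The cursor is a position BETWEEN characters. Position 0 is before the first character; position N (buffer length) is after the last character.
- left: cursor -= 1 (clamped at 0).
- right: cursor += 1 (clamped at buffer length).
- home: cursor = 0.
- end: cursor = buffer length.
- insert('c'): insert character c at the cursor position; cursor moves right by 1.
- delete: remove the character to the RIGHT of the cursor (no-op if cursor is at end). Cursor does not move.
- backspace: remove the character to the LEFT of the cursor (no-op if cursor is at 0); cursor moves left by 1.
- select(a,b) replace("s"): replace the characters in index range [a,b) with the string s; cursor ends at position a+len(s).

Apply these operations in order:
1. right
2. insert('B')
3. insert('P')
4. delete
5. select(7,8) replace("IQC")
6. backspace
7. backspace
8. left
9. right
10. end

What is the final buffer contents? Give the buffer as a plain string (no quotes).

Answer: DBPPSUTI

Derivation:
After op 1 (right): buf='DQPSUTD' cursor=1
After op 2 (insert('B')): buf='DBQPSUTD' cursor=2
After op 3 (insert('P')): buf='DBPQPSUTD' cursor=3
After op 4 (delete): buf='DBPPSUTD' cursor=3
After op 5 (select(7,8) replace("IQC")): buf='DBPPSUTIQC' cursor=10
After op 6 (backspace): buf='DBPPSUTIQ' cursor=9
After op 7 (backspace): buf='DBPPSUTI' cursor=8
After op 8 (left): buf='DBPPSUTI' cursor=7
After op 9 (right): buf='DBPPSUTI' cursor=8
After op 10 (end): buf='DBPPSUTI' cursor=8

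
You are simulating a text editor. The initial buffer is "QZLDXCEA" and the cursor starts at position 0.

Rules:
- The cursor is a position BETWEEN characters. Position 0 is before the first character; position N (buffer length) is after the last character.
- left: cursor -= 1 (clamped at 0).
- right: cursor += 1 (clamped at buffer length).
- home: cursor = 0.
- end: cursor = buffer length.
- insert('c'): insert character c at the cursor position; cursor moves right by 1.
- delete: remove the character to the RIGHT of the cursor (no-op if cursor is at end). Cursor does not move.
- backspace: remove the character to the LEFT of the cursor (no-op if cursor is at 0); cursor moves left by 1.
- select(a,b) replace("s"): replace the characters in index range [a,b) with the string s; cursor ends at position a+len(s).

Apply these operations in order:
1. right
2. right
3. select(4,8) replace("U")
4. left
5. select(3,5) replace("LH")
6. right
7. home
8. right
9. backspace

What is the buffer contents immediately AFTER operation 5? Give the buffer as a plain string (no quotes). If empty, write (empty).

Answer: QZLLH

Derivation:
After op 1 (right): buf='QZLDXCEA' cursor=1
After op 2 (right): buf='QZLDXCEA' cursor=2
After op 3 (select(4,8) replace("U")): buf='QZLDU' cursor=5
After op 4 (left): buf='QZLDU' cursor=4
After op 5 (select(3,5) replace("LH")): buf='QZLLH' cursor=5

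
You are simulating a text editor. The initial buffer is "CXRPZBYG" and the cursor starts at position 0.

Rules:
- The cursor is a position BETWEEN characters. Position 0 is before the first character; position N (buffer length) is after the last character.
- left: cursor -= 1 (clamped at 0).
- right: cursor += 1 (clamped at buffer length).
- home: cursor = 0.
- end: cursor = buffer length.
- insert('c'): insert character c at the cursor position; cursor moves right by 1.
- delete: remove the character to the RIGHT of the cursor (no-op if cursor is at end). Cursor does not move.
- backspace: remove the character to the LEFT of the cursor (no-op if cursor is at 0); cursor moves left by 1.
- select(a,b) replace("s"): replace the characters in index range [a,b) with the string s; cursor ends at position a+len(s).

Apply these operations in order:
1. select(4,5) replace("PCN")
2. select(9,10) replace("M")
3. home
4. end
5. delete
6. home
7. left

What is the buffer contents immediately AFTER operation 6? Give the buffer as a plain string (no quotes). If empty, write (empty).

After op 1 (select(4,5) replace("PCN")): buf='CXRPPCNBYG' cursor=7
After op 2 (select(9,10) replace("M")): buf='CXRPPCNBYM' cursor=10
After op 3 (home): buf='CXRPPCNBYM' cursor=0
After op 4 (end): buf='CXRPPCNBYM' cursor=10
After op 5 (delete): buf='CXRPPCNBYM' cursor=10
After op 6 (home): buf='CXRPPCNBYM' cursor=0

Answer: CXRPPCNBYM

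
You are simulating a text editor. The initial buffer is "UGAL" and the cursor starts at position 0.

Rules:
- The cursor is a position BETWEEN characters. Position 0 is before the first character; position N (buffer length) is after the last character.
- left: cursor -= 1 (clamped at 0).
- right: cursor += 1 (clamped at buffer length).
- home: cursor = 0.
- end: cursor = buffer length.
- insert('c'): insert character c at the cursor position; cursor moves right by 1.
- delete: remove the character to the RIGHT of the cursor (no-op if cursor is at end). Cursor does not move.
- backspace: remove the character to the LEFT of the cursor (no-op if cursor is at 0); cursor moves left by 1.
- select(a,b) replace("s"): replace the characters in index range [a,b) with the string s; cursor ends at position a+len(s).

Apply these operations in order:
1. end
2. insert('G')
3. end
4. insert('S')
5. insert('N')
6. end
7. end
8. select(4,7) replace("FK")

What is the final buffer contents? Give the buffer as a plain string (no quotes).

After op 1 (end): buf='UGAL' cursor=4
After op 2 (insert('G')): buf='UGALG' cursor=5
After op 3 (end): buf='UGALG' cursor=5
After op 4 (insert('S')): buf='UGALGS' cursor=6
After op 5 (insert('N')): buf='UGALGSN' cursor=7
After op 6 (end): buf='UGALGSN' cursor=7
After op 7 (end): buf='UGALGSN' cursor=7
After op 8 (select(4,7) replace("FK")): buf='UGALFK' cursor=6

Answer: UGALFK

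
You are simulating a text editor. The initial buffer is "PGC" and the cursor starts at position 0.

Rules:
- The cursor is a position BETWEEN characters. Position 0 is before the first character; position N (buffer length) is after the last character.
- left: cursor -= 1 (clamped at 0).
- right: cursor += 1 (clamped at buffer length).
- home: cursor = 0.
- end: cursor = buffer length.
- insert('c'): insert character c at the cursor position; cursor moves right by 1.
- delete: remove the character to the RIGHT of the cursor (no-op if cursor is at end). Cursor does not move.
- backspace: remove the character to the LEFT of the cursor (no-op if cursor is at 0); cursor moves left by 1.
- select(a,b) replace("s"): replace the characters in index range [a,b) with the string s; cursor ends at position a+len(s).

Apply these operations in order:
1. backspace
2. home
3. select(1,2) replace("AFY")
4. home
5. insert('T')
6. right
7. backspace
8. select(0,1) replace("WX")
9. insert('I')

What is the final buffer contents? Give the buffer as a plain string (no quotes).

After op 1 (backspace): buf='PGC' cursor=0
After op 2 (home): buf='PGC' cursor=0
After op 3 (select(1,2) replace("AFY")): buf='PAFYC' cursor=4
After op 4 (home): buf='PAFYC' cursor=0
After op 5 (insert('T')): buf='TPAFYC' cursor=1
After op 6 (right): buf='TPAFYC' cursor=2
After op 7 (backspace): buf='TAFYC' cursor=1
After op 8 (select(0,1) replace("WX")): buf='WXAFYC' cursor=2
After op 9 (insert('I')): buf='WXIAFYC' cursor=3

Answer: WXIAFYC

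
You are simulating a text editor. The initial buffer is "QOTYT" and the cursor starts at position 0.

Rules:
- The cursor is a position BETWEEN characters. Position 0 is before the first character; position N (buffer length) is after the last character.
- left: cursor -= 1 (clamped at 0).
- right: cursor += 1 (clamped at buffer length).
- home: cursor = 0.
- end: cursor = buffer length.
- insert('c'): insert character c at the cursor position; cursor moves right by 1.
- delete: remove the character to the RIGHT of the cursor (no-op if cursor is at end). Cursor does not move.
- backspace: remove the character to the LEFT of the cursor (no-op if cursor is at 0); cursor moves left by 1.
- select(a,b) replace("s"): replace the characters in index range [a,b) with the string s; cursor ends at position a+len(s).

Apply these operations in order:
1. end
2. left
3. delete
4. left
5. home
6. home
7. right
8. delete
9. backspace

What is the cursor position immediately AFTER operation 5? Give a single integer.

Answer: 0

Derivation:
After op 1 (end): buf='QOTYT' cursor=5
After op 2 (left): buf='QOTYT' cursor=4
After op 3 (delete): buf='QOTY' cursor=4
After op 4 (left): buf='QOTY' cursor=3
After op 5 (home): buf='QOTY' cursor=0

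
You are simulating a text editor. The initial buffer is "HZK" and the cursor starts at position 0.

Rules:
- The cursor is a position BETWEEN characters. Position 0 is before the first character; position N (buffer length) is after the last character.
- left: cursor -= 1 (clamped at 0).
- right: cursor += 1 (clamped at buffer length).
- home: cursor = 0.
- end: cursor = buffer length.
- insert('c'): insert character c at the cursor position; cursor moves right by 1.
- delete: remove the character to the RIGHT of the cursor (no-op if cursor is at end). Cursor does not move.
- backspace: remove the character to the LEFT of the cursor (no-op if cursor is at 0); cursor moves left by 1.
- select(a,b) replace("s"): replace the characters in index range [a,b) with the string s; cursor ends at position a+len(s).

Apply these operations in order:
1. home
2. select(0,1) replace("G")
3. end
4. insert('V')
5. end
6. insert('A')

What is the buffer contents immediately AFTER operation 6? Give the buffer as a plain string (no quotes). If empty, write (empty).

After op 1 (home): buf='HZK' cursor=0
After op 2 (select(0,1) replace("G")): buf='GZK' cursor=1
After op 3 (end): buf='GZK' cursor=3
After op 4 (insert('V')): buf='GZKV' cursor=4
After op 5 (end): buf='GZKV' cursor=4
After op 6 (insert('A')): buf='GZKVA' cursor=5

Answer: GZKVA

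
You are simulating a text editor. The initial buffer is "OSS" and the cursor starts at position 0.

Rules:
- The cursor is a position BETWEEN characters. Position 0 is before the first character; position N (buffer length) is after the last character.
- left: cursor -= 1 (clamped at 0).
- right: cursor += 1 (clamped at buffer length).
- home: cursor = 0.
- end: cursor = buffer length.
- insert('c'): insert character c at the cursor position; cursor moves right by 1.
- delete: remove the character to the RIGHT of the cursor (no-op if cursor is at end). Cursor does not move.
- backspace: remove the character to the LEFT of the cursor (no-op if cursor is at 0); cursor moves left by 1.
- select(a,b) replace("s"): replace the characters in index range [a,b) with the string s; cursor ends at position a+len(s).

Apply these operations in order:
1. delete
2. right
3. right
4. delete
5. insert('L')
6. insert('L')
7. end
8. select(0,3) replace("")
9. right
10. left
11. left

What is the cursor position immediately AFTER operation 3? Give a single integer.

Answer: 2

Derivation:
After op 1 (delete): buf='SS' cursor=0
After op 2 (right): buf='SS' cursor=1
After op 3 (right): buf='SS' cursor=2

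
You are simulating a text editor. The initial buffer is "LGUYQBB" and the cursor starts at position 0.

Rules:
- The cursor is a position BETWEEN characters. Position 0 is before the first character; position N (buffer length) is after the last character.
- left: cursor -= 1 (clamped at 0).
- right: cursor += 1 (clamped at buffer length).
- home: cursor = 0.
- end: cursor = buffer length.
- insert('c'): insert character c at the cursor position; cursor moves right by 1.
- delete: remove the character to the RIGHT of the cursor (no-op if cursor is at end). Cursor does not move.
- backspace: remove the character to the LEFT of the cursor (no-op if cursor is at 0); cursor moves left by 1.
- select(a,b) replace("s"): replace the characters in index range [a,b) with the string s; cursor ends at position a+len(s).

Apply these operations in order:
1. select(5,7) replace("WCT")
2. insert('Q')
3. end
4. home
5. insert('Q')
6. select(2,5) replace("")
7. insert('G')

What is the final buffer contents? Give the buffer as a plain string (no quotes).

After op 1 (select(5,7) replace("WCT")): buf='LGUYQWCT' cursor=8
After op 2 (insert('Q')): buf='LGUYQWCTQ' cursor=9
After op 3 (end): buf='LGUYQWCTQ' cursor=9
After op 4 (home): buf='LGUYQWCTQ' cursor=0
After op 5 (insert('Q')): buf='QLGUYQWCTQ' cursor=1
After op 6 (select(2,5) replace("")): buf='QLQWCTQ' cursor=2
After op 7 (insert('G')): buf='QLGQWCTQ' cursor=3

Answer: QLGQWCTQ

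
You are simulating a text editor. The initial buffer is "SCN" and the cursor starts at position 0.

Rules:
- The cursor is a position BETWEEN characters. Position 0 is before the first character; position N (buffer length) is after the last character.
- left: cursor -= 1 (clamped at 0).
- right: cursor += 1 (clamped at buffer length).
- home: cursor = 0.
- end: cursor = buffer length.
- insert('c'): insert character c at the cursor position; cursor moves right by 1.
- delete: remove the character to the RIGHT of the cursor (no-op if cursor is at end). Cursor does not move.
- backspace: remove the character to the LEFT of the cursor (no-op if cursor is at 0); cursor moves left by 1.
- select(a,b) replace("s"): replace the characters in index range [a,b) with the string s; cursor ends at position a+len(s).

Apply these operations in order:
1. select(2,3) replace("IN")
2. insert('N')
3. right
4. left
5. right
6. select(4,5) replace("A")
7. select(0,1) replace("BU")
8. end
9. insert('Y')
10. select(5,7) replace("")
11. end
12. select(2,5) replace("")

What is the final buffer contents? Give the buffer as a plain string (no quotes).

Answer: BU

Derivation:
After op 1 (select(2,3) replace("IN")): buf='SCIN' cursor=4
After op 2 (insert('N')): buf='SCINN' cursor=5
After op 3 (right): buf='SCINN' cursor=5
After op 4 (left): buf='SCINN' cursor=4
After op 5 (right): buf='SCINN' cursor=5
After op 6 (select(4,5) replace("A")): buf='SCINA' cursor=5
After op 7 (select(0,1) replace("BU")): buf='BUCINA' cursor=2
After op 8 (end): buf='BUCINA' cursor=6
After op 9 (insert('Y')): buf='BUCINAY' cursor=7
After op 10 (select(5,7) replace("")): buf='BUCIN' cursor=5
After op 11 (end): buf='BUCIN' cursor=5
After op 12 (select(2,5) replace("")): buf='BU' cursor=2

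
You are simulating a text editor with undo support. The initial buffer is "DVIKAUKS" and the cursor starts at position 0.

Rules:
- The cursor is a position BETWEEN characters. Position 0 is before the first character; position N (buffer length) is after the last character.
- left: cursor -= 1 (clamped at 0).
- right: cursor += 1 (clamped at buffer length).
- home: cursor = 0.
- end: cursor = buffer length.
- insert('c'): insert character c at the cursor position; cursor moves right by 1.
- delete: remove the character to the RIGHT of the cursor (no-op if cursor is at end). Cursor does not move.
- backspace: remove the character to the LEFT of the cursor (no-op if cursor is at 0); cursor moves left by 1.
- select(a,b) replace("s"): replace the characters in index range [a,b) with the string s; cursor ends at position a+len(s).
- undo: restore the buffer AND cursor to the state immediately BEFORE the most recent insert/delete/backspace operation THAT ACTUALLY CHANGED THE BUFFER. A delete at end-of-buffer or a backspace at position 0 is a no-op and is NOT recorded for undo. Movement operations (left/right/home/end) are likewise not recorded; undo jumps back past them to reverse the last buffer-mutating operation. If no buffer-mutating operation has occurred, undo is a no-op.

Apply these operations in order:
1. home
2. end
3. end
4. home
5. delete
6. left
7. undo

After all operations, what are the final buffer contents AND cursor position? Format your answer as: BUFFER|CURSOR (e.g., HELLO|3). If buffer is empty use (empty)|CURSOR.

Answer: DVIKAUKS|0

Derivation:
After op 1 (home): buf='DVIKAUKS' cursor=0
After op 2 (end): buf='DVIKAUKS' cursor=8
After op 3 (end): buf='DVIKAUKS' cursor=8
After op 4 (home): buf='DVIKAUKS' cursor=0
After op 5 (delete): buf='VIKAUKS' cursor=0
After op 6 (left): buf='VIKAUKS' cursor=0
After op 7 (undo): buf='DVIKAUKS' cursor=0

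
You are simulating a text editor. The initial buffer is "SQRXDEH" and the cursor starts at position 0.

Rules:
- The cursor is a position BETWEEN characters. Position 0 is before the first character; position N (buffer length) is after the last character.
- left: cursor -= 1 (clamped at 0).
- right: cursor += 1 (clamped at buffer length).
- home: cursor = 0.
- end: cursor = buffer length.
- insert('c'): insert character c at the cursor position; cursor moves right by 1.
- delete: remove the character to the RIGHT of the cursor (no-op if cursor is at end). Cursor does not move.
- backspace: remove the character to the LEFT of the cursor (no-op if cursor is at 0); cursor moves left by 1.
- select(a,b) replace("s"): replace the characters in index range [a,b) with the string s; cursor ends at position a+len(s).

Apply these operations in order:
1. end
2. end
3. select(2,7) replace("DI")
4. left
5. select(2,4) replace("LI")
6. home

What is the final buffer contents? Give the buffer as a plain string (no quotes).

After op 1 (end): buf='SQRXDEH' cursor=7
After op 2 (end): buf='SQRXDEH' cursor=7
After op 3 (select(2,7) replace("DI")): buf='SQDI' cursor=4
After op 4 (left): buf='SQDI' cursor=3
After op 5 (select(2,4) replace("LI")): buf='SQLI' cursor=4
After op 6 (home): buf='SQLI' cursor=0

Answer: SQLI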